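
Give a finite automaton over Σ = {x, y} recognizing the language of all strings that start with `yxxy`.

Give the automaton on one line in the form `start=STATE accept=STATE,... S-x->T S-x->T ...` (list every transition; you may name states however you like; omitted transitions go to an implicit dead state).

start=q0 accept=q4 q0-x->q5 q0-y->q1 q1-x->q2 q1-y->q5 q2-x->q3 q2-y->q5 q3-x->q5 q3-y->q4 q4-x->q4 q4-y->q4 q5-x->q5 q5-y->q5

Check the first 4 symbols one by one: q0 through q3 record how many have matched `yxxy` so far; any wrong symbol goes to the dead state q5. After all 4 match we enter the accepting sink q4.
        x   y  
>  q0   q5  q1 
   q1   q2  q5 
   q2   q3  q5 
   q3   q5  q4 
 * q4   q4  q4 
   q5   q5  q5 
(> = start, * = accepting)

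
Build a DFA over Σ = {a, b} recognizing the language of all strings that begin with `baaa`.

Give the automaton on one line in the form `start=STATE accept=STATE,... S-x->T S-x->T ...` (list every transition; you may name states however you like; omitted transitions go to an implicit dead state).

Check the first 4 symbols one by one: S0 through S3 record how many have matched `baaa` so far; any wrong symbol goes to the dead state S5. After all 4 match we enter the accepting sink S4.
With 6 states:
        a   b  
>  S0   S5  S1 
   S1   S2  S5 
   S2   S3  S5 
   S3   S4  S5 
 * S4   S4  S4 
   S5   S5  S5 
(> = start, * = accepting)

start=S0 accept=S4 S0-a->S5 S0-b->S1 S1-a->S2 S1-b->S5 S2-a->S3 S2-b->S5 S3-a->S4 S3-b->S5 S4-a->S4 S4-b->S4 S5-a->S5 S5-b->S5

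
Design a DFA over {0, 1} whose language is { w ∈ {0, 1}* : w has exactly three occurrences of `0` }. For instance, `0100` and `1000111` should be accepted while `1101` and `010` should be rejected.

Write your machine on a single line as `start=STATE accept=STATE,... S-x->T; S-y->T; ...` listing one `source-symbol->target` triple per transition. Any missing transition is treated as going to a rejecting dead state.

Only the number of `0`s matters, and only up to 4. Make a chain q0 → q1 → q2 → q3 → q4 advanced by each `0` (with q4 absorbing); every other symbol self-loops. The accepting set is {q3}.
        0   1  
>  q0   q1  q0 
   q1   q2  q1 
   q2   q3  q2 
 * q3   q4  q3 
   q4   q4  q4 
(> = start, * = accepting)

start=q0; accept=q3; q0-0->q1; q0-1->q0; q1-0->q2; q1-1->q1; q2-0->q3; q2-1->q2; q3-0->q4; q3-1->q3; q4-0->q4; q4-1->q4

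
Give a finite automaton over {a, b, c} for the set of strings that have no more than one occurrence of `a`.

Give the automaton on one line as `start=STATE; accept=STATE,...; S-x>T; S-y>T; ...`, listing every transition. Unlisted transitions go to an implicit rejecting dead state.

Count `a`s, saturating at 2: state q0 means no `a` yet, q1 means one `a` seen, q2 means more than one. Each `a` increments (capped at q2); other symbols loop. Accept from {q0, q1}.
With 3 states:
        a   b   c  
>* q0   q1  q0  q0 
 * q1   q2  q1  q1 
   q2   q2  q2  q2 
(> = start, * = accepting)

start=q0; accept=q0,q1; q0-a>q1; q0-b>q0; q0-c>q0; q1-a>q2; q1-b>q1; q1-c>q1; q2-a>q2; q2-b>q2; q2-c>q2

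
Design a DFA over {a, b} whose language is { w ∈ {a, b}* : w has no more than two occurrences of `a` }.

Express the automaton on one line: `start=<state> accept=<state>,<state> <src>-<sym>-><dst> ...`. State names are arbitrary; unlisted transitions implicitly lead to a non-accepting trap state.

start=S0 accept=S0,S1,S2 S0-a->S1 S0-b->S0 S1-a->S2 S1-b->S1 S2-a->S3 S2-b->S2 S3-a->S3 S3-b->S3

Only the number of `a`s matters, and only up to 3. Make a chain S0 → S1 → S2 → S3 advanced by each `a` (with S3 absorbing); every other symbol self-loops. The accepting set is {S0, S1, S2}.
A 4-state machine:
        a   b  
>* S0   S1  S0 
 * S1   S2  S1 
 * S2   S3  S2 
   S3   S3  S3 
(> = start, * = accepting)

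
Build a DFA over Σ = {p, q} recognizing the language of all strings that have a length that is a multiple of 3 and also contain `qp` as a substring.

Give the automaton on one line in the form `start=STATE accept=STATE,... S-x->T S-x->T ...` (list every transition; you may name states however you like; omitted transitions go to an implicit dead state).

Build one automaton per condition and run them in lockstep. One (3 states) tracks the input length modulo 3; the other (3 states) tracks whether and how much of `qp` has been seen. Each combined state is a pair, one component from each; accept when both components accept.
9 states suffice.
       p  q 
>  A   B  C 
   B   D  E 
   C   F  E 
   D   A  G 
   E   H  G 
   F   H  H 
   G   I  C 
 * H   I  I 
   I   F  F 
(> = start, * = accepting)

start=A accept=H A-p->B A-q->C B-p->D B-q->E C-p->F C-q->E D-p->A D-q->G E-p->H E-q->G F-p->H F-q->H G-p->I G-q->C H-p->I H-q->I I-p->F I-q->F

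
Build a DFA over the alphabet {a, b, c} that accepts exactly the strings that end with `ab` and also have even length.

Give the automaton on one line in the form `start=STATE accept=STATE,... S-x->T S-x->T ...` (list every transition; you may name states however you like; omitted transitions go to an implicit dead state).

start=S0 accept=S4 S0-a->S1 S0-b->S2 S0-c->S2 S1-a->S3 S1-b->S4 S1-c->S0 S2-a->S3 S2-b->S0 S2-c->S0 S3-a->S1 S3-b->S5 S3-c->S2 S4-a->S1 S4-b->S2 S4-c->S2 S5-a->S3 S5-b->S0 S5-c->S0

Handle the two conditions separately and then intersect. The first has 3 states tracking how much of the suffix `ab` has currently been matched; the second has 2 states tracking the input length modulo 2. A product state is a pair (one from each), accepting exactly when both do.
With 6 states:
        a   b   c  
>  S0   S1  S2  S2 
   S1   S3  S4  S0 
   S2   S3  S0  S0 
   S3   S1  S5  S2 
 * S4   S1  S2  S2 
   S5   S3  S0  S0 
(> = start, * = accepting)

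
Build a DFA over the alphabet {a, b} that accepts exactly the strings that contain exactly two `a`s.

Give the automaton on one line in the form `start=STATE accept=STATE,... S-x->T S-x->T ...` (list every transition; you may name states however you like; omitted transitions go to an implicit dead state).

start=s0 accept=s2 s0-a->s1 s0-b->s0 s1-a->s2 s1-b->s1 s2-a->s3 s2-b->s2 s3-a->s3 s3-b->s3

Only the number of `a`s matters, and only up to 3. Make a chain s0 → s1 → s2 → s3 advanced by each `a` (with s3 absorbing); every other symbol self-loops. The accepting set is {s2}.
        a   b  
>  s0   s1  s0 
   s1   s2  s1 
 * s2   s3  s2 
   s3   s3  s3 
(> = start, * = accepting)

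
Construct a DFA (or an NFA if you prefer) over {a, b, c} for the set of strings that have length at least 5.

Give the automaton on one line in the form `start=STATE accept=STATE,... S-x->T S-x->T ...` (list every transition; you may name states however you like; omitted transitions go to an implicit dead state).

start=S0 accept=S5,S6 S0-a->S1 S0-b->S1 S0-c->S1 S1-a->S2 S1-b->S2 S1-c->S2 S2-a->S3 S2-b->S3 S2-c->S3 S3-a->S4 S3-b->S4 S3-c->S4 S4-a->S5 S4-b->S5 S4-c->S5 S5-a->S6 S5-b->S6 S5-c->S6 S6-a->S6 S6-b->S6 S6-c->S6

We only need to distinguish lengths 0, 1, …, 5, and '>5'. Chain S0 → S1 → S2 → S3 → S4 → S5 → S6 on every symbol, with S6 looping. Accepting states: {S5, S6}.
With 7 states:
        a   b   c  
>  S0   S1  S1  S1 
   S1   S2  S2  S2 
   S2   S3  S3  S3 
   S3   S4  S4  S4 
   S4   S5  S5  S5 
 * S5   S6  S6  S6 
 * S6   S6  S6  S6 
(> = start, * = accepting)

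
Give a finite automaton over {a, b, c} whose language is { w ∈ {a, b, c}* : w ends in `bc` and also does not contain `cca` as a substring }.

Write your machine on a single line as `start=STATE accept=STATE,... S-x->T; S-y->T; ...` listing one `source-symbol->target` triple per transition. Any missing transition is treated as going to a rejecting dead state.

start=q0; accept=q3; q0-a->q0; q0-b->q1; q0-c->q2; q1-a->q0; q1-b->q1; q1-c->q3; q2-a->q0; q2-b->q1; q2-c->q4; q3-a->q0; q3-b->q1; q3-c->q4; q4-a->q5; q4-b->q1; q4-c->q4; q5-a->q5; q5-b->q5; q5-c->q5

Run two small machines in parallel and take their product. The first has 3 states tracking how much of the suffix `bc` has currently been matched; the second has 4 states tracking partial matches of the forbidden pattern `cca`. A product state is a pair (one from each), accepting exactly when both do. Equivalent product states are then merged.
A 6-state machine:
        a   b   c  
>  q0   q0  q1  q2 
   q1   q0  q1  q3 
   q2   q0  q1  q4 
 * q3   q0  q1  q4 
   q4   q5  q1  q4 
   q5   q5  q5  q5 
(> = start, * = accepting)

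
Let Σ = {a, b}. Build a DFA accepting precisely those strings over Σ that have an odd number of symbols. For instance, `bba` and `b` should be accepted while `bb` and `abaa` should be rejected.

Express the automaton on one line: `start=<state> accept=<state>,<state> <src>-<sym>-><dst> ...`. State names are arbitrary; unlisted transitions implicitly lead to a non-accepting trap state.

start=s0 accept=s1 s0-a->s1 s0-b->s1 s1-a->s0 s1-b->s0

Only the length mod 2 matters, so use a 2-cycle: from any state, every input symbol moves to the next state, wrapping s1 back to s0. Mark s1 accepting.
A 2-state machine:
        a   b  
>  s0   s1  s1 
 * s1   s0  s0 
(> = start, * = accepting)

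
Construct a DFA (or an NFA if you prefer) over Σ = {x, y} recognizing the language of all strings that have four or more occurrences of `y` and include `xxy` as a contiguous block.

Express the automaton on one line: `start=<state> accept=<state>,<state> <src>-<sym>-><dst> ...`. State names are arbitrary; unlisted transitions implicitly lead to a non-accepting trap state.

Build one automaton per condition and run them in lockstep. The first has 6 states tracking the count of `y`s, saturating at 5; the second has 4 states tracking whether and how much of `xxy` has been seen. A product state is a pair (one from each), accepting exactly when both do.
23 states suffice.
       x  y 
>  A   B  C 
   B   D  C 
   C   E  F 
   D   D  G 
   E   H  F 
   F   I  J 
   G   G  K 
   H   H  K 
   I   L  J 
   J   M  N 
   K   K  O 
   L   L  O 
   M   P  N 
   N   Q  R 
   O   O  S 
   P   P  S 
   Q   T  R 
   R   U  R 
 * S   S  V 
   T   T  V 
   U   W  R 
 * V   V  V 
   W   W  V 
(> = start, * = accepting)

start=A accept=S,V A-x->B A-y->C B-x->D B-y->C C-x->E C-y->F D-x->D D-y->G E-x->H E-y->F F-x->I F-y->J G-x->G G-y->K H-x->H H-y->K I-x->L I-y->J J-x->M J-y->N K-x->K K-y->O L-x->L L-y->O M-x->P M-y->N N-x->Q N-y->R O-x->O O-y->S P-x->P P-y->S Q-x->T Q-y->R R-x->U R-y->R S-x->S S-y->V T-x->T T-y->V U-x->W U-y->R V-x->V V-y->V W-x->W W-y->V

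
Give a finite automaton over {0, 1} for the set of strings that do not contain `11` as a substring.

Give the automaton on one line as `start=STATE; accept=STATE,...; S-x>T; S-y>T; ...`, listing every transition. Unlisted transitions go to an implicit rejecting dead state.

start=q0; accept=q0,q1; q0-0>q0; q0-1>q1; q1-0>q0; q1-1>q2; q2-0>q2; q2-1>q2

This is the complement of 'contains `11`'. Use the same substring-matching states — q0 through q2 holding how much of `11` has just been matched — but flip the accepting set: everything except the trap q2 accepts.
A 3-state machine:
        0   1  
>* q0   q0  q1 
 * q1   q0  q2 
   q2   q2  q2 
(> = start, * = accepting)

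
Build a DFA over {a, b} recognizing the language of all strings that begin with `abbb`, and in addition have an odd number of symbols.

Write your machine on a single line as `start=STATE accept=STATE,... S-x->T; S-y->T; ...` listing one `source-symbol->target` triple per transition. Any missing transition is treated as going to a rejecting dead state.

start=q0; accept=q7; q0-a->q1; q0-b->q2; q1-a->q3; q1-b->q4; q2-a->q3; q2-b->q3; q3-a->q2; q3-b->q2; q4-a->q2; q4-b->q5; q5-a->q3; q5-b->q6; q6-a->q7; q6-b->q7; q7-a->q6; q7-b->q6

Run two small machines in parallel and take their product. The first has 6 states tracking whether the input so far still matches the prefix `abbb`; the second has 2 states tracking the input length modulo 2. A product state is a pair (one from each), accepting exactly when both do.
With 8 states:
        a   b  
>  q0   q1  q2 
   q1   q3  q4 
   q2   q3  q3 
   q3   q2  q2 
   q4   q2  q5 
   q5   q3  q6 
   q6   q7  q7 
 * q7   q6  q6 
(> = start, * = accepting)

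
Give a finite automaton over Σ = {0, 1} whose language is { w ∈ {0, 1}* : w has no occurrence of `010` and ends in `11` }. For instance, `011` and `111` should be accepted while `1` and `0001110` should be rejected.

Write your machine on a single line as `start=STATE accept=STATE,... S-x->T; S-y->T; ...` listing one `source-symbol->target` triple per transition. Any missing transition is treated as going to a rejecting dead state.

start=q0; accept=q4; q0-0->q1; q0-1->q2; q1-0->q1; q1-1->q3; q2-0->q1; q2-1->q4; q3-0->q5; q3-1->q4; q4-0->q1; q4-1->q4; q5-0->q5; q5-1->q5

Build one automaton per condition and run them in lockstep. The first has 4 states tracking partial matches of the forbidden pattern `010`; the second has 3 states tracking how much of the suffix `11` has currently been matched. A product state is a pair (one from each), accepting exactly when both do. After merging equivalent states the machine shrinks.
With 6 states:
        0   1  
>  q0   q1  q2 
   q1   q1  q3 
   q2   q1  q4 
   q3   q5  q4 
 * q4   q1  q4 
   q5   q5  q5 
(> = start, * = accepting)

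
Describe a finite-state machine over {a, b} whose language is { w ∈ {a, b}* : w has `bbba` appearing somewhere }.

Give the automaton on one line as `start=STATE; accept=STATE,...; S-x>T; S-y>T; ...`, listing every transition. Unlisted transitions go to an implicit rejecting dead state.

start=S0; accept=S4; S0-a>S0; S0-b>S1; S1-a>S0; S1-b>S2; S2-a>S0; S2-b>S3; S3-a>S4; S3-b>S3; S4-a>S4; S4-b>S4

Track how much of `bbba` has been matched so far: state S0 is no progress, S4 is the absorbing accept state reached once `bbba` has occurred. Intermediate states record partial matches; on a mismatch, fall back to the longest reusable overlap.
With 5 states:
        a   b  
>  S0   S0  S1 
   S1   S0  S2 
   S2   S0  S3 
   S3   S4  S3 
 * S4   S4  S4 
(> = start, * = accepting)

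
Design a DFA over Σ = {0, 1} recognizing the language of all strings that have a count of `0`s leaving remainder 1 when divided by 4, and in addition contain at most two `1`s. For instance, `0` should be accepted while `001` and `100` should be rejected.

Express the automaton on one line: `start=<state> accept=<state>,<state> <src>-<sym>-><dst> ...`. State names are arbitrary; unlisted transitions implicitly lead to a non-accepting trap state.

Run two small machines in parallel and take their product. The first has 4 states tracking the count of `0`s modulo 4; the second has 4 states tracking the count of `1`s, saturating at 3. A product state is a pair (one from each), accepting exactly when both do.
16 states suffice.
          0    1  
>  q0     q1   q2 
 * q1     q3   q4 
   q2     q4   q5 
   q3     q6   q7 
 * q4     q7   q8 
   q5     q8   q9 
   q6     q0  q10 
   q7    q10  q11 
 * q8    q11  q12 
   q9    q12   q9 
   q10    q2  q13 
   q11   q13  q14 
   q12   q14  q12 
   q13    q5  q15 
   q14   q15  q14 
   q15    q9  q15 
(> = start, * = accepting)

start=q0 accept=q1,q4,q8 q0-0->q1 q0-1->q2 q1-0->q3 q1-1->q4 q2-0->q4 q2-1->q5 q3-0->q6 q3-1->q7 q4-0->q7 q4-1->q8 q5-0->q8 q5-1->q9 q6-0->q0 q6-1->q10 q7-0->q10 q7-1->q11 q8-0->q11 q8-1->q12 q9-0->q12 q9-1->q9 q10-0->q2 q10-1->q13 q11-0->q13 q11-1->q14 q12-0->q14 q12-1->q12 q13-0->q5 q13-1->q15 q14-0->q15 q14-1->q14 q15-0->q9 q15-1->q15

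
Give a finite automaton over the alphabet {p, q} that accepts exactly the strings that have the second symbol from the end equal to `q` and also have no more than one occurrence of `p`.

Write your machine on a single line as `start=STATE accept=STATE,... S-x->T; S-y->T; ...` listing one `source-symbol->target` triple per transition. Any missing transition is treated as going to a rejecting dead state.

start=S0; accept=S5,S6,S7; S0-p->S1; S0-q->S2; S1-p->S3; S1-q->S4; S2-p->S5; S2-q->S6; S3-p->S3; S3-q->S3; S4-p->S3; S4-q->S7; S5-p->S3; S5-q->S4; S6-p->S5; S6-q->S6; S7-p->S3; S7-q->S7

Run two small machines in parallel and take their product. The first has 7 states tracking the last 2 symbols read; the second has 3 states tracking the count of `p`s, saturating at 2. A product state is a pair (one from each), accepting exactly when both do. After merging equivalent states the machine shrinks.
        p   q  
>  S0   S1  S2 
   S1   S3  S4 
   S2   S5  S6 
   S3   S3  S3 
   S4   S3  S7 
 * S5   S3  S4 
 * S6   S5  S6 
 * S7   S3  S7 
(> = start, * = accepting)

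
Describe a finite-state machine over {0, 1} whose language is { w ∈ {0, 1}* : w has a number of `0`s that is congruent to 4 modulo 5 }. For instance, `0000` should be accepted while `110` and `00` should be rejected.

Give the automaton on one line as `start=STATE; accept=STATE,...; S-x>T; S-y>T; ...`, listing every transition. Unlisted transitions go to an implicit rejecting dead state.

start=A; accept=E; A-0>B; A-1>A; B-0>C; B-1>B; C-0>D; C-1>C; D-0>E; D-1>D; E-0>A; E-1>E

The only thing that matters is how many `0`s have appeared, reduced mod 5. Use one state per residue: A for 0, …, E for 4. Reading `0` moves to the next residue; anything else stays put. E is accepting.
       0  1 
>  A   B  A 
   B   C  B 
   C   D  C 
   D   E  D 
 * E   A  E 
(> = start, * = accepting)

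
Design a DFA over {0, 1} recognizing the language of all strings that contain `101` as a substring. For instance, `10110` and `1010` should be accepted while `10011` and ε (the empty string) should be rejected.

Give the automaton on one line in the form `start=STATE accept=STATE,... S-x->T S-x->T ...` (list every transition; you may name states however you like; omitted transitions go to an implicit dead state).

States q0..q2 record the length of the longest prefix of `101` that matches the current input suffix. Reaching q3 means `101` has been seen, and we stay there forever. Accept from q3.
        0   1  
>  q0   q0  q1 
   q1   q2  q1 
   q2   q0  q3 
 * q3   q3  q3 
(> = start, * = accepting)

start=q0 accept=q3 q0-0->q0 q0-1->q1 q1-0->q2 q1-1->q1 q2-0->q0 q2-1->q3 q3-0->q3 q3-1->q3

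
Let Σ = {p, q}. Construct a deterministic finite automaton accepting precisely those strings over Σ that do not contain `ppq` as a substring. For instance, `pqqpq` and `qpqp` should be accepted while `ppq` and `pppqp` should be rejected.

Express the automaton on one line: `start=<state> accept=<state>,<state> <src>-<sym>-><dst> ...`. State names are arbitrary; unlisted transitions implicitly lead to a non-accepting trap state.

start=s0 accept=s0,s1,s2 s0-p->s1 s0-q->s0 s1-p->s2 s1-q->s0 s2-p->s2 s2-q->s3 s3-p->s3 s3-q->s3

Track partial matches of the forbidden pattern `ppq`. State s3 is a dead state reached once `ppq` has occurred; every other state accepts. s0 means no part of `ppq` is currently matched.
With 4 states:
        p   q  
>* s0   s1  s0 
 * s1   s2  s0 
 * s2   s2  s3 
   s3   s3  s3 
(> = start, * = accepting)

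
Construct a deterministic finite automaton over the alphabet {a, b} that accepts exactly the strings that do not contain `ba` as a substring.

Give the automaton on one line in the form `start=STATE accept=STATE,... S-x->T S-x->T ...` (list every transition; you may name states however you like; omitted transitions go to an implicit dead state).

start=s0 accept=s0,s1 s0-a->s0 s0-b->s1 s1-a->s2 s1-b->s1 s2-a->s2 s2-b->s2

This is the complement of 'contains `ba`'. Use the same substring-matching states — s0 through s2 holding how much of `ba` has just been matched — but flip the accepting set: everything except the trap s2 accepts.
A 3-state machine:
        a   b  
>* s0   s0  s1 
 * s1   s2  s1 
   s2   s2  s2 
(> = start, * = accepting)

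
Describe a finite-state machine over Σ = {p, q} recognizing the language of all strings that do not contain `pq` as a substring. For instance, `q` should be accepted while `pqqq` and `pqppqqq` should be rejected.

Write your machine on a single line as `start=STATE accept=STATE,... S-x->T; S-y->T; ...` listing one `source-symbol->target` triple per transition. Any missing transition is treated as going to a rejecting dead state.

start=s0; accept=s0,s1; s0-p->s1; s0-q->s0; s1-p->s1; s1-q->s2; s2-p->s2; s2-q->s2

This is the complement of 'contains `pq`'. Use the same substring-matching states — s0 through s2 holding how much of `pq` has just been matched — but flip the accepting set: everything except the trap s2 accepts.
A 3-state machine:
        p   q  
>* s0   s1  s0 
 * s1   s1  s2 
   s2   s2  s2 
(> = start, * = accepting)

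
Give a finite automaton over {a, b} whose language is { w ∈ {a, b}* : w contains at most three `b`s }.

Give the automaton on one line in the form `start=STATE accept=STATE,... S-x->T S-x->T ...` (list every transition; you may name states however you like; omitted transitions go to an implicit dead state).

start=s0 accept=s0,s1,s2,s3 s0-a->s0 s0-b->s1 s1-a->s1 s1-b->s2 s2-a->s2 s2-b->s3 s3-a->s3 s3-b->s4 s4-a->s4 s4-b->s4

Count `b`s, saturating at 4: states s0 through s3 mean 0 through 3 `b`s seen; s4 means more than 3. Each `b` increments (capped at s4); other symbols loop. Accept from {s0, s1, s2, s3}.
With 5 states:
        a   b  
>* s0   s0  s1 
 * s1   s1  s2 
 * s2   s2  s3 
 * s3   s3  s4 
   s4   s4  s4 
(> = start, * = accepting)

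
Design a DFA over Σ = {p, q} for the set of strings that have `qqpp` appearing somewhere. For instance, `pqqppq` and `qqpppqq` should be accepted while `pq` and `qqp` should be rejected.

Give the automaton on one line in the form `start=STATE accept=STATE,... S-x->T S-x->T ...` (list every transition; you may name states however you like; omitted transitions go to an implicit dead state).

start=S0 accept=S4 S0-p->S0 S0-q->S1 S1-p->S0 S1-q->S2 S2-p->S3 S2-q->S2 S3-p->S4 S3-q->S1 S4-p->S4 S4-q->S4

States S0..S3 record the length of the longest prefix of `qqpp` that matches the current input suffix. Reaching S4 means `qqpp` has been seen, and we stay there forever. Accept from S4.
        p   q  
>  S0   S0  S1 
   S1   S0  S2 
   S2   S3  S2 
   S3   S4  S1 
 * S4   S4  S4 
(> = start, * = accepting)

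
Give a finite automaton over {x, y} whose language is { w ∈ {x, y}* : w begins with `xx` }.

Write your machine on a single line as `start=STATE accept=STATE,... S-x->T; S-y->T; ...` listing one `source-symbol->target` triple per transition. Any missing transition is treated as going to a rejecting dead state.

start=q0; accept=q2; q0-x->q1; q0-y->q3; q1-x->q2; q1-y->q3; q2-x->q2; q2-y->q2; q3-x->q3; q3-y->q3

Walk along `xx` while the input agrees: from q0 take `x` to q1, and so on. Any deviation drops to the rejecting sink q3. Once q2 is reached the prefix is confirmed and every continuation is accepted.
4 states suffice.
        x   y  
>  q0   q1  q3 
   q1   q2  q3 
 * q2   q2  q2 
   q3   q3  q3 
(> = start, * = accepting)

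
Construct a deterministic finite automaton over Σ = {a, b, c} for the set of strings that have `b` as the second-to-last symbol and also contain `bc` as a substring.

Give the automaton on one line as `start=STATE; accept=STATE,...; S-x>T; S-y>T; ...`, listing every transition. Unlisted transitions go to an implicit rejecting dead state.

start=q0; accept=q2,q5; q0-a>q0; q0-b>q1; q0-c>q0; q1-a>q0; q1-b>q1; q1-c>q2; q2-a>q3; q2-b>q4; q2-c>q3; q3-a>q3; q3-b>q4; q3-c>q3; q4-a>q2; q4-b>q5; q4-c>q2; q5-a>q2; q5-b>q5; q5-c>q2

Handle the two conditions separately and then intersect. The first has 13 states tracking the last 2 symbols read; the second has 3 states tracking whether and how much of `bc` has been seen. A product state is a pair (one from each), accepting exactly when both do. Equivalent product states are then merged.
        a   b   c  
>  q0   q0  q1  q0 
   q1   q0  q1  q2 
 * q2   q3  q4  q3 
   q3   q3  q4  q3 
   q4   q2  q5  q2 
 * q5   q2  q5  q2 
(> = start, * = accepting)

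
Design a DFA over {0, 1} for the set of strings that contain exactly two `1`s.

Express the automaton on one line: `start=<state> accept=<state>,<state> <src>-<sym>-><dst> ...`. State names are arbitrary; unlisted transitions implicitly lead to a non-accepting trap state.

Count `1`s, saturating at 3: states q0 through q2 mean 0 through 2 `1`s seen; q3 means more than 2. Each `1` increments (capped at q3); other symbols loop. Accept from {q2}.
A 4-state machine:
        0   1  
>  q0   q0  q1 
   q1   q1  q2 
 * q2   q2  q3 
   q3   q3  q3 
(> = start, * = accepting)

start=q0 accept=q2 q0-0->q0 q0-1->q1 q1-0->q1 q1-1->q2 q2-0->q2 q2-1->q3 q3-0->q3 q3-1->q3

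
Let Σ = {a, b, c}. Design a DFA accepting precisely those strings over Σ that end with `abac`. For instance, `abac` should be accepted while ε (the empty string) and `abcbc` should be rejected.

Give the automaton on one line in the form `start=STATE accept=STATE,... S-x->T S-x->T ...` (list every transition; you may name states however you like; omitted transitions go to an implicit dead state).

Let each state record the length of the longest suffix of the input read so far that is also a prefix of `abac`. q1 means the last symbol is `a`; q2 means the last 2 symbols are `ab`; q3 means the last 3 symbols are `aba`; q4 means the last 4 symbols are `abac`. Accept only at q4, where the string currently ends in `abac`.
With 5 states:
        a   b   c  
>  q0   q1  q0  q0 
   q1   q1  q2  q0 
   q2   q3  q0  q0 
   q3   q1  q2  q4 
 * q4   q1  q0  q0 
(> = start, * = accepting)

start=q0 accept=q4 q0-a->q1 q0-b->q0 q0-c->q0 q1-a->q1 q1-b->q2 q1-c->q0 q2-a->q3 q2-b->q0 q2-c->q0 q3-a->q1 q3-b->q2 q3-c->q4 q4-a->q1 q4-b->q0 q4-c->q0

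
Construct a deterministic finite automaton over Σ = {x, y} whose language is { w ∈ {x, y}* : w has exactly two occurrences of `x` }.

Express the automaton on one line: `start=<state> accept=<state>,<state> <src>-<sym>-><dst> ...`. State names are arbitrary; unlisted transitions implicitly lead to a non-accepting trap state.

start=S0 accept=S2 S0-x->S1 S0-y->S0 S1-x->S2 S1-y->S1 S2-x->S3 S2-y->S2 S3-x->S3 S3-y->S3

Count `x`s, saturating at 3: states S0 through S2 mean 0 through 2 `x`s seen; S3 means more than 2. Each `x` increments (capped at S3); other symbols loop. Accept from {S2}.
4 states suffice.
        x   y  
>  S0   S1  S0 
   S1   S2  S1 
 * S2   S3  S2 
   S3   S3  S3 
(> = start, * = accepting)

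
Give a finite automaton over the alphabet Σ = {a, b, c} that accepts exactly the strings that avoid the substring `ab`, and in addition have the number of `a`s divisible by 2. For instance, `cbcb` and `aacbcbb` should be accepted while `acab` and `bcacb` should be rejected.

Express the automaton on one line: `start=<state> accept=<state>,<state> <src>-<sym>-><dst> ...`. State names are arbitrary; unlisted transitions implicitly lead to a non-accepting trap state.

start=S0 accept=S0,S2 S0-a->S1 S0-b->S0 S0-c->S0 S1-a->S2 S1-b->S3 S1-c->S4 S2-a->S1 S2-b->S5 S2-c->S0 S3-a->S5 S3-b->S3 S3-c->S3 S4-a->S2 S4-b->S4 S4-c->S4 S5-a->S3 S5-b->S5 S5-c->S5

Handle the two conditions separately and then intersect. One (3 states) tracks partial matches of the forbidden pattern `ab`; the other (2 states) tracks the count of `a`s modulo 2. Each combined state is a pair, one component from each; accept when both components accept.
6 states suffice.
        a   b   c  
>* S0   S1  S0  S0 
   S1   S2  S3  S4 
 * S2   S1  S5  S0 
   S3   S5  S3  S3 
   S4   S2  S4  S4 
   S5   S3  S5  S5 
(> = start, * = accepting)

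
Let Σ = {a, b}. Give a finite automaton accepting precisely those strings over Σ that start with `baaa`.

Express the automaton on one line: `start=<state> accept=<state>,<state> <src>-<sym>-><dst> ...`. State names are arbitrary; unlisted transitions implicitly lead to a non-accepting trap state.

start=S0 accept=S4 S0-a->S5 S0-b->S1 S1-a->S2 S1-b->S5 S2-a->S3 S2-b->S5 S3-a->S4 S3-b->S5 S4-a->S4 S4-b->S4 S5-a->S5 S5-b->S5

Check the first 4 symbols one by one: S0 through S3 record how many have matched `baaa` so far; any wrong symbol goes to the dead state S5. After all 4 match we enter the accepting sink S4.
A 6-state machine:
        a   b  
>  S0   S5  S1 
   S1   S2  S5 
   S2   S3  S5 
   S3   S4  S5 
 * S4   S4  S4 
   S5   S5  S5 
(> = start, * = accepting)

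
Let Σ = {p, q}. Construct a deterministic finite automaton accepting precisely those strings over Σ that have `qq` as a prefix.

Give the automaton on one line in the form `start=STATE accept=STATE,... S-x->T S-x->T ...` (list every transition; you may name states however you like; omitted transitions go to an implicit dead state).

start=S0 accept=S2 S0-p->S3 S0-q->S1 S1-p->S3 S1-q->S2 S2-p->S2 S2-q->S2 S3-p->S3 S3-q->S3

Walk along `qq` while the input agrees: from S0 take `q` to S1, and so on. Any deviation drops to the rejecting sink S3. Once S2 is reached the prefix is confirmed and every continuation is accepted.
A 4-state machine:
        p   q  
>  S0   S3  S1 
   S1   S3  S2 
 * S2   S2  S2 
   S3   S3  S3 
(> = start, * = accepting)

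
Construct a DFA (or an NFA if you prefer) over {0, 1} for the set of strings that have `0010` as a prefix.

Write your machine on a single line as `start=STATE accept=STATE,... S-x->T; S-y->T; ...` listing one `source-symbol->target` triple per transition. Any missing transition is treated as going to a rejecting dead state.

start=A; accept=E; A-0->B; A-1->F; B-0->C; B-1->F; C-0->F; C-1->D; D-0->E; D-1->F; E-0->E; E-1->E; F-0->F; F-1->F

Walk along `0010` while the input agrees: from A take `0` to B, and so on. Any deviation drops to the rejecting sink F. Once E is reached the prefix is confirmed and every continuation is accepted.
6 states suffice.
       0  1 
>  A   B  F 
   B   C  F 
   C   F  D 
   D   E  F 
 * E   E  E 
   F   F  F 
(> = start, * = accepting)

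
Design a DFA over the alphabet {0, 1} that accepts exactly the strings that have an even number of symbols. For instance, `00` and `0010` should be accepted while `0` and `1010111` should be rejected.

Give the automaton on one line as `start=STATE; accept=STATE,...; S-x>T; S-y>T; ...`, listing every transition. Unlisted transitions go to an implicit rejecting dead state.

Only the length mod 2 matters, so use a 2-cycle: from any state, every input symbol moves to the next state, wrapping S1 back to S0. Mark S0 accepting.
2 states suffice.
        0   1  
>* S0   S1  S1 
   S1   S0  S0 
(> = start, * = accepting)

start=S0; accept=S0; S0-0>S1; S0-1>S1; S1-0>S0; S1-1>S0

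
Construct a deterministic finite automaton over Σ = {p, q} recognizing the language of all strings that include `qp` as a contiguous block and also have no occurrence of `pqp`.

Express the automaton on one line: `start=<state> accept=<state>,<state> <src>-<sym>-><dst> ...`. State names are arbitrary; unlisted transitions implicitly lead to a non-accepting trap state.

Build one automaton per condition and run them in lockstep. One (3 states) tracks whether and how much of `qp` has been seen; the other (4 states) tracks partial matches of the forbidden pattern `pqp`. Each combined state is a pair, one component from each; accept when both components accept.
8 states suffice.
        p   q  
>  S0   S1  S2 
   S1   S1  S3 
   S2   S4  S2 
   S3   S5  S2 
 * S4   S4  S6 
   S5   S5  S5 
 * S6   S5  S7 
 * S7   S4  S7 
(> = start, * = accepting)

start=S0 accept=S4,S6,S7 S0-p->S1 S0-q->S2 S1-p->S1 S1-q->S3 S2-p->S4 S2-q->S2 S3-p->S5 S3-q->S2 S4-p->S4 S4-q->S6 S5-p->S5 S5-q->S5 S6-p->S5 S6-q->S7 S7-p->S4 S7-q->S7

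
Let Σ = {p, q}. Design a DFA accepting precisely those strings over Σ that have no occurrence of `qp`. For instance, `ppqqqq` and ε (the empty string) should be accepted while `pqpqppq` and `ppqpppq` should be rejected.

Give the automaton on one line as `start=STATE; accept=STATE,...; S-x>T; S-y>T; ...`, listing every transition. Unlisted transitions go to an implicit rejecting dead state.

This is the complement of 'contains `qp`'. Use the same substring-matching states — s0 through s2 holding how much of `qp` has just been matched — but flip the accepting set: everything except the trap s2 accepts.
        p   q  
>* s0   s0  s1 
 * s1   s2  s1 
   s2   s2  s2 
(> = start, * = accepting)

start=s0; accept=s0,s1; s0-p>s0; s0-q>s1; s1-p>s2; s1-q>s1; s2-p>s2; s2-q>s2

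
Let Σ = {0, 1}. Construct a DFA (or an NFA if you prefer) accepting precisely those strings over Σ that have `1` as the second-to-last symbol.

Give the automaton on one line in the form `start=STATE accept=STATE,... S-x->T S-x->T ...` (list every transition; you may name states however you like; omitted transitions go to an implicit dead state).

start=q0 accept=q5,q6 q0-0->q1 q0-1->q2 q1-0->q3 q1-1->q4 q2-0->q5 q2-1->q6 q3-0->q3 q3-1->q4 q4-0->q5 q4-1->q6 q5-0->q3 q5-1->q4 q6-0->q5 q6-1->q6

Because acceptance depends on a position counted from the end, the machine has to buffer the most recent 2 symbols. Make each state the string of the last up-to-2 symbols read; on input `x` shift the window left and append `x`. Accept when the buffered window has length 2 and begins with `1`.
A 7-state machine:
        0   1  
>  q0   q1  q2 
   q1   q3  q4 
   q2   q5  q6 
   q3   q3  q4 
   q4   q5  q6 
 * q5   q3  q4 
 * q6   q5  q6 
(> = start, * = accepting)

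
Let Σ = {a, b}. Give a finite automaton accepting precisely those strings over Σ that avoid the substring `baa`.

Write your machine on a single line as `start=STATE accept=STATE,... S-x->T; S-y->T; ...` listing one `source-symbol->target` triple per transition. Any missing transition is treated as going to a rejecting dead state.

This is the complement of 'contains `baa`'. Use the same substring-matching states — s0 through s3 holding how much of `baa` has just been matched — but flip the accepting set: everything except the trap s3 accepts.
        a   b  
>* s0   s0  s1 
 * s1   s2  s1 
 * s2   s3  s1 
   s3   s3  s3 
(> = start, * = accepting)

start=s0; accept=s0,s1,s2; s0-a->s0; s0-b->s1; s1-a->s2; s1-b->s1; s2-a->s3; s2-b->s1; s3-a->s3; s3-b->s3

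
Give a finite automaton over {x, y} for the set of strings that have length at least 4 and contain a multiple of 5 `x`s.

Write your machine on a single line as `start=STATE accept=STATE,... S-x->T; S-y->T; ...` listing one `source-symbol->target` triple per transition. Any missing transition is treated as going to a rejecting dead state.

start=A; accept=I; A-x->B; A-y->C; B-x->D; B-y->B; C-x->B; C-y->E; D-x->F; D-y->D; E-x->B; E-y->G; F-x->H; F-y->F; G-x->B; G-y->I; H-x->I; H-y->H; I-x->B; I-y->I

Run two small machines in parallel and take their product. The first has 6 states tracking the input length, saturating at 5; the second has 5 states tracking the count of `x`s modulo 5. A product state is a pair (one from each), accepting exactly when both do. Minimizing collapses redundant product states.
With 9 states:
       x  y 
>  A   B  C 
   B   D  B 
   C   B  E 
   D   F  D 
   E   B  G 
   F   H  F 
   G   B  I 
   H   I  H 
 * I   B  I 
(> = start, * = accepting)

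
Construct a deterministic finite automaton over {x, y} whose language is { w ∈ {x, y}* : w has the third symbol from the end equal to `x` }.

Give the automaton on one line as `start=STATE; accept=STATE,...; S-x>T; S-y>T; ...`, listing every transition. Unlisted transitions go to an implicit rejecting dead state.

A DFA must remember the last 3 symbols (since which symbol is third-to-last isn't known until the input ends). Use one state per possible window of the last ≤3 symbols; accept from those whose window starts with `x`.
A 15-state machine:
          x    y  
>  q0     q1   q2 
   q1     q3   q4 
   q2     q5   q6 
   q3     q7   q8 
   q4     q9  q10 
   q5    q11  q12 
   q6    q13  q14 
 * q7     q7   q8 
 * q8     q9  q10 
 * q9    q11  q12 
 * q10   q13  q14 
   q11    q7   q8 
   q12    q9  q10 
   q13   q11  q12 
   q14   q13  q14 
(> = start, * = accepting)

start=q0; accept=q7,q8,q9,q10; q0-x>q1; q0-y>q2; q1-x>q3; q1-y>q4; q2-x>q5; q2-y>q6; q3-x>q7; q3-y>q8; q4-x>q9; q4-y>q10; q5-x>q11; q5-y>q12; q6-x>q13; q6-y>q14; q7-x>q7; q7-y>q8; q8-x>q9; q8-y>q10; q9-x>q11; q9-y>q12; q10-x>q13; q10-y>q14; q11-x>q7; q11-y>q8; q12-x>q9; q12-y>q10; q13-x>q11; q13-y>q12; q14-x>q13; q14-y>q14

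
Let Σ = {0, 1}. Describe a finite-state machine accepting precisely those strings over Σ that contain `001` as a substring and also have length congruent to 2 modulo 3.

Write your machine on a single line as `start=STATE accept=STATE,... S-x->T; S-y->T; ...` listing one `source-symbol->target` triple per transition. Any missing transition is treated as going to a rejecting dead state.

start=q0; accept=q11; q0-0->q1; q0-1->q2; q1-0->q3; q1-1->q4; q2-0->q5; q2-1->q4; q3-0->q6; q3-1->q7; q4-0->q8; q4-1->q0; q5-0->q6; q5-1->q0; q6-0->q9; q6-1->q10; q7-0->q10; q7-1->q10; q8-0->q9; q8-1->q2; q9-0->q3; q9-1->q11; q10-0->q11; q10-1->q11; q11-0->q7; q11-1->q7

Run two small machines in parallel and take their product. The first has 4 states tracking whether and how much of `001` has been seen; the second has 3 states tracking the input length modulo 3. A product state is a pair (one from each), accepting exactly when both do.
12 states suffice.
          0    1  
>  q0     q1   q2 
   q1     q3   q4 
   q2     q5   q4 
   q3     q6   q7 
   q4     q8   q0 
   q5     q6   q0 
   q6     q9  q10 
   q7    q10  q10 
   q8     q9   q2 
   q9     q3  q11 
   q10   q11  q11 
 * q11    q7   q7 
(> = start, * = accepting)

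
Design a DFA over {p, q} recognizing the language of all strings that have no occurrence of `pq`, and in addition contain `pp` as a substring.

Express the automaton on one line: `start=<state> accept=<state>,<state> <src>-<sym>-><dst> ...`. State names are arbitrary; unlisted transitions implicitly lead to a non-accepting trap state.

Run two small machines in parallel and take their product. The first has 3 states tracking partial matches of the forbidden pattern `pq`; the second has 3 states tracking whether and how much of `pp` has been seen. A product state is a pair (one from each), accepting exactly when both do. Equivalent product states are then merged.
A 4-state machine:
        p   q  
>  S0   S1  S0 
   S1   S2  S3 
 * S2   S2  S3 
   S3   S3  S3 
(> = start, * = accepting)

start=S0 accept=S2 S0-p->S1 S0-q->S0 S1-p->S2 S1-q->S3 S2-p->S2 S2-q->S3 S3-p->S3 S3-q->S3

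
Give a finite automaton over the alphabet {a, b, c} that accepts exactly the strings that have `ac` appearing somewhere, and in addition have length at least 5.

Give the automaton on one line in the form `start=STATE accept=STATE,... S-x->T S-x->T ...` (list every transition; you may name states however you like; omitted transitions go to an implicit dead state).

Build one automaton per condition and run them in lockstep. The first has 3 states tracking whether and how much of `ac` has been seen; the second has 7 states tracking the input length, saturating at 6. A product state is a pair (one from each), accepting exactly when both do.
With 18 states:
          a    b    c  
>  S0     S1   S2   S2 
   S1     S3   S4   S5 
   S2     S3   S4   S4 
   S3     S6   S7   S8 
   S4     S6   S7   S7 
   S5     S8   S8   S8 
   S6     S9  S10  S11 
   S7     S9  S10  S10 
   S8    S11  S11  S11 
   S9    S12  S13  S14 
   S10   S12  S13  S13 
   S11   S14  S14  S14 
   S12   S15  S16  S17 
   S13   S15  S16  S16 
 * S14   S17  S17  S17 
   S15   S15  S16  S17 
   S16   S15  S16  S16 
 * S17   S17  S17  S17 
(> = start, * = accepting)

start=S0 accept=S14,S17 S0-a->S1 S0-b->S2 S0-c->S2 S1-a->S3 S1-b->S4 S1-c->S5 S2-a->S3 S2-b->S4 S2-c->S4 S3-a->S6 S3-b->S7 S3-c->S8 S4-a->S6 S4-b->S7 S4-c->S7 S5-a->S8 S5-b->S8 S5-c->S8 S6-a->S9 S6-b->S10 S6-c->S11 S7-a->S9 S7-b->S10 S7-c->S10 S8-a->S11 S8-b->S11 S8-c->S11 S9-a->S12 S9-b->S13 S9-c->S14 S10-a->S12 S10-b->S13 S10-c->S13 S11-a->S14 S11-b->S14 S11-c->S14 S12-a->S15 S12-b->S16 S12-c->S17 S13-a->S15 S13-b->S16 S13-c->S16 S14-a->S17 S14-b->S17 S14-c->S17 S15-a->S15 S15-b->S16 S15-c->S17 S16-a->S15 S16-b->S16 S16-c->S16 S17-a->S17 S17-b->S17 S17-c->S17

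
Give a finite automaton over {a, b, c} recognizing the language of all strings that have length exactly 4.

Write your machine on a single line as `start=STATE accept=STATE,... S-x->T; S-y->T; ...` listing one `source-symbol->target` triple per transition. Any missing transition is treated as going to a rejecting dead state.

We only need to distinguish lengths 0, 1, …, 4, and '>4'. Chain S0 → S1 → S2 → S3 → S4 → S5 on every symbol, with S5 looping. Accepting states: {S4}.
6 states suffice.
        a   b   c  
>  S0   S1  S1  S1 
   S1   S2  S2  S2 
   S2   S3  S3  S3 
   S3   S4  S4  S4 
 * S4   S5  S5  S5 
   S5   S5  S5  S5 
(> = start, * = accepting)

start=S0; accept=S4; S0-a->S1; S0-b->S1; S0-c->S1; S1-a->S2; S1-b->S2; S1-c->S2; S2-a->S3; S2-b->S3; S2-c->S3; S3-a->S4; S3-b->S4; S3-c->S4; S4-a->S5; S4-b->S5; S4-c->S5; S5-a->S5; S5-b->S5; S5-c->S5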